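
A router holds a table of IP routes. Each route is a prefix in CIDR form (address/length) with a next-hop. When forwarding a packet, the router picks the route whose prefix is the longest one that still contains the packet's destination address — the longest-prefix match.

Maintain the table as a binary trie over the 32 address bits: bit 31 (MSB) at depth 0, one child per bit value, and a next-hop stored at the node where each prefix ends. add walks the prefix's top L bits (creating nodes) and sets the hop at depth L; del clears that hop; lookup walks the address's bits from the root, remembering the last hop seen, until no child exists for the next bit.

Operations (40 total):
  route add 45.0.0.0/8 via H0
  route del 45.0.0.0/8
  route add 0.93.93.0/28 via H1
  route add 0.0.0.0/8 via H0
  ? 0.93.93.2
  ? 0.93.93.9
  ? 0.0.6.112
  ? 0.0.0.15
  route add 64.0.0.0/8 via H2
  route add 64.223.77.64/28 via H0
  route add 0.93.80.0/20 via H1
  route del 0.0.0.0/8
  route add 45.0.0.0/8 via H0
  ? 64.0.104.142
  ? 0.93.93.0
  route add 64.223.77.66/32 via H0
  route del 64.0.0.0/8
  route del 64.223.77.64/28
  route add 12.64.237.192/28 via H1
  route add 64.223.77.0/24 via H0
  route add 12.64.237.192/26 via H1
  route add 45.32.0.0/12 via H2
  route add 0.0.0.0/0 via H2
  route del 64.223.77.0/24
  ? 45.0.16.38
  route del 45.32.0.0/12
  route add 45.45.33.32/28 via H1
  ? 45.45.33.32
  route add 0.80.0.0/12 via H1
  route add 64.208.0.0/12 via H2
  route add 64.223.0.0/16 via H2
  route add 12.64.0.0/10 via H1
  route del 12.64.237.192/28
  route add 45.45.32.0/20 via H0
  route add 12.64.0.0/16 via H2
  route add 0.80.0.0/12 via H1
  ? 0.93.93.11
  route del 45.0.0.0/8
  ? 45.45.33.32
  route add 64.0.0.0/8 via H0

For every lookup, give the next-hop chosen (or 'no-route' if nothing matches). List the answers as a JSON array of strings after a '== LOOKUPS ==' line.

Apply in order:
  add 45.0.0.0/8 -> H0 at depth 8
  del 45.0.0.0/8 (clear depth 8)
  add 0.93.93.0/28 -> H1 at depth 28
  add 0.0.0.0/8 -> H0 at depth 8
  Q 0.93.93.2: descend 0000000001011101010111010000 ; hops seen [H0,H1] ; pick H1
  Q 0.93.93.9: descend 0000000001011101010111010000 ; hops seen [H0,H1] ; pick H1
  Q 0.0.6.112: descend 000000000 ; hops seen [H0] ; pick H0
  Q 0.0.0.15: descend 000000000 ; hops seen [H0] ; pick H0
  add 64.0.0.0/8 -> H2 at depth 8
  add 64.223.77.64/28 -> H0 at depth 28
  add 0.93.80.0/20 -> H1 at depth 20
  del 0.0.0.0/8 (clear depth 8)
  add 45.0.0.0/8 -> H0 at depth 8
  Q 64.0.104.142: descend 01000000 ; hops seen [H2] ; pick H2
  Q 0.93.93.0: descend 0000000001011101010111010000 ; hops seen [H1,H1] ; pick H1
  add 64.223.77.66/32 -> H0 at depth 32
  del 64.0.0.0/8 (clear depth 8)
  del 64.223.77.64/28 (clear depth 28)
  add 12.64.237.192/28 -> H1 at depth 28
  add 64.223.77.0/24 -> H0 at depth 24
  add 12.64.237.192/26 -> H1 at depth 26
  add 45.32.0.0/12 -> H2 at depth 12
  add 0.0.0.0/0 -> H2 at depth 0
  del 64.223.77.0/24 (clear depth 24)
  Q 45.0.16.38: descend 0010110100 ; hops seen [H2,H0] ; pick H0
  del 45.32.0.0/12 (clear depth 12)
  add 45.45.33.32/28 -> H1 at depth 28
  Q 45.45.33.32: descend 0010110100101101001000010010 ; hops seen [H2,H0,H1] ; pick H1
  add 0.80.0.0/12 -> H1 at depth 12
  add 64.208.0.0/12 -> H2 at depth 12
  add 64.223.0.0/16 -> H2 at depth 16
  add 12.64.0.0/10 -> H1 at depth 10
  del 12.64.237.192/28 (clear depth 28)
  add 45.45.32.0/20 -> H0 at depth 20
  add 12.64.0.0/16 -> H2 at depth 16
  add 0.80.0.0/12 -> H1 at depth 12
  Q 0.93.93.11: descend 0000000001011101010111010000 ; hops seen [H2,H1,H1,H1] ; pick H1
  del 45.0.0.0/8 (clear depth 8)
  Q 45.45.33.32: descend 0010110100101101001000010010 ; hops seen [H2,H0,H1] ; pick H1
  add 64.0.0.0/8 -> H0 at depth 8

== LOOKUPS ==
["H1","H1","H0","H0","H2","H1","H0","H1","H1","H1"]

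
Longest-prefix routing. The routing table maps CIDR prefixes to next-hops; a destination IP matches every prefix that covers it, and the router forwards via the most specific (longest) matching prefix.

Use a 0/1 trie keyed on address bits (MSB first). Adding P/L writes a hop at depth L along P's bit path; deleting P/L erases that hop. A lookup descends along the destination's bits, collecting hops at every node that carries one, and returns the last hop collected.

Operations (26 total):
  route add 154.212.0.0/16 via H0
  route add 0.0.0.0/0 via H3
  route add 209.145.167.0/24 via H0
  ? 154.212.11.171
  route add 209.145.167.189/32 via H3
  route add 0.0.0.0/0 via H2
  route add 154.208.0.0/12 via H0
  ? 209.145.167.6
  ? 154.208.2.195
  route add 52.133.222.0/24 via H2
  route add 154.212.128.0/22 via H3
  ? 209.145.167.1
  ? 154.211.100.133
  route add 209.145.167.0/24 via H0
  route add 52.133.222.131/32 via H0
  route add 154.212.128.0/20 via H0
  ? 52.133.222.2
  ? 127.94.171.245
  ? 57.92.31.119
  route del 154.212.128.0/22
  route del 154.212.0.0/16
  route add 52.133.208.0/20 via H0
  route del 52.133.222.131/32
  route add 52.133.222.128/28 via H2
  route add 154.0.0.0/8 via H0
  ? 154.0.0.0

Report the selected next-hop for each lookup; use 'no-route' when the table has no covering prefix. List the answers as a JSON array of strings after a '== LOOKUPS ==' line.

Process each operation:
  + 154.212.0.0/16 (H0) depth=16
  + 0.0.0.0/0 (H3) depth=0
  + 209.145.167.0/24 (H0) depth=24
  ? 154.212.11.171  path d0:H3→d1:-→d2:-→d3:-→d4:-→d5:-→d6:-→d7:-→d8:-→d9:-→d10:-→d11:-→d12:-→d13:-→d14:-→d15:-→d16:H0  best=H0
  + 209.145.167.189/32 (H3) depth=32
  + 0.0.0.0/0 (H2) depth=0
  + 154.208.0.0/12 (H0) depth=12
  ? 209.145.167.6  path d0:H2→d1:-→d2:-→d3:-→d4:-→d5:-→d6:-→d7:-→d8:-→d9:-→d10:-→d11:-→d12:-→d13:-→d14:-→d15:-→d16:-→d17:-→d18:-→d19:-→d20:-→d21:-→d22:-→d23:-→d24:H0  best=H0
  ? 154.208.2.195  path d0:H2→d1:-→d2:-→d3:-→d4:-→d5:-→d6:-→d7:-→d8:-→d9:-→d10:-→d11:-→d12:H0→d13:-  best=H0
  + 52.133.222.0/24 (H2) depth=24
  + 154.212.128.0/22 (H3) depth=22
  ? 209.145.167.1  path d0:H2→d1:-→d2:-→d3:-→d4:-→d5:-→d6:-→d7:-→d8:-→d9:-→d10:-→d11:-→d12:-→d13:-→d14:-→d15:-→d16:-→d17:-→d18:-→d19:-→d20:-→d21:-→d22:-→d23:-→d24:H0  best=H0
  ? 154.211.100.133  path d0:H2→d1:-→d2:-→d3:-→d4:-→d5:-→d6:-→d7:-→d8:-→d9:-→d10:-→d11:-→d12:H0→d13:-  best=H0
  + 209.145.167.0/24 (H0) depth=24
  + 52.133.222.131/32 (H0) depth=32
  + 154.212.128.0/20 (H0) depth=20
  ? 52.133.222.2  path d0:H2→d1:-→d2:-→d3:-→d4:-→d5:-→d6:-→d7:-→d8:-→d9:-→d10:-→d11:-→d12:-→d13:-→d14:-→d15:-→d16:-→d17:-→d18:-→d19:-→d20:-→d21:-→d22:-→d23:-→d24:H2  best=H2
  ? 127.94.171.245  path d0:H2→d1:-  best=H2
  ? 57.92.31.119  path d0:H2→d1:-→d2:-→d3:-→d4:-  best=H2
  - 154.212.128.0/22 clear@22
  - 154.212.0.0/16 clear@16
  + 52.133.208.0/20 (H0) depth=20
  - 52.133.222.131/32 clear@32
  + 52.133.222.128/28 (H2) depth=28
  + 154.0.0.0/8 (H0) depth=8
  ? 154.0.0.0  path d0:H2→d1:-→d2:-→d3:-→d4:-→d5:-→d6:-→d7:-→d8:H0  best=H0

== LOOKUPS ==
["H0","H0","H0","H0","H0","H2","H2","H2","H0"]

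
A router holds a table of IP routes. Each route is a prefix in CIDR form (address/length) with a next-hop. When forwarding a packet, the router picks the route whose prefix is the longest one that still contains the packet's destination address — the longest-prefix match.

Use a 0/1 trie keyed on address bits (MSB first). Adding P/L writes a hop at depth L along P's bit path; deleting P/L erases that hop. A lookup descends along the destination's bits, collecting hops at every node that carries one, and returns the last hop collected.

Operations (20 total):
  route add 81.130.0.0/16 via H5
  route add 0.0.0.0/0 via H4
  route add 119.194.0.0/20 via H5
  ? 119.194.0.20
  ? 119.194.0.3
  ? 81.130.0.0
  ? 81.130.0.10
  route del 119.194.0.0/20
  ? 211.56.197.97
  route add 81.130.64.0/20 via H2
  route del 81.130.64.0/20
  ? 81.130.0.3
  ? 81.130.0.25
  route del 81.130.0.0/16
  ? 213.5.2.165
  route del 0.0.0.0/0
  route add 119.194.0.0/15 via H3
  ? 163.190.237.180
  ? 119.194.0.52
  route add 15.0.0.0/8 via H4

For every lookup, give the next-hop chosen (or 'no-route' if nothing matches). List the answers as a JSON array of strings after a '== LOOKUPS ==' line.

Apply in order:
  add 81.130.0.0/16 -> H5 at depth 16
  add 0.0.0.0/0 -> H4 at depth 0
  add 119.194.0.0/20 -> H5 at depth 20
  Q 119.194.0.20: descend 01110111110000100000 ; hops seen [H4,H5] ; pick H5
  Q 119.194.0.3: descend 01110111110000100000 ; hops seen [H4,H5] ; pick H5
  Q 81.130.0.0: descend 0101000110000010 ; hops seen [H4,H5] ; pick H5
  Q 81.130.0.10: descend 0101000110000010 ; hops seen [H4,H5] ; pick H5
  del 119.194.0.0/20 (clear depth 20)
  Q 211.56.197.97: descend ε ; hops seen [H4] ; pick H4
  add 81.130.64.0/20 -> H2 at depth 20
  del 81.130.64.0/20 (clear depth 20)
  Q 81.130.0.3: descend 01010001100000100 ; hops seen [H4,H5] ; pick H5
  Q 81.130.0.25: descend 01010001100000100 ; hops seen [H4,H5] ; pick H5
  del 81.130.0.0/16 (clear depth 16)
  Q 213.5.2.165: descend ε ; hops seen [H4] ; pick H4
  del 0.0.0.0/0 (clear depth 0)
  add 119.194.0.0/15 -> H3 at depth 15
  Q 163.190.237.180: descend ε ; hops seen [∅] ; pick no-route
  Q 119.194.0.52: descend 01110111110000100000 ; hops seen [H3] ; pick H3
  add 15.0.0.0/8 -> H4 at depth 8

== LOOKUPS ==
["H5","H5","H5","H5","H4","H5","H5","H4","no-route","H3"]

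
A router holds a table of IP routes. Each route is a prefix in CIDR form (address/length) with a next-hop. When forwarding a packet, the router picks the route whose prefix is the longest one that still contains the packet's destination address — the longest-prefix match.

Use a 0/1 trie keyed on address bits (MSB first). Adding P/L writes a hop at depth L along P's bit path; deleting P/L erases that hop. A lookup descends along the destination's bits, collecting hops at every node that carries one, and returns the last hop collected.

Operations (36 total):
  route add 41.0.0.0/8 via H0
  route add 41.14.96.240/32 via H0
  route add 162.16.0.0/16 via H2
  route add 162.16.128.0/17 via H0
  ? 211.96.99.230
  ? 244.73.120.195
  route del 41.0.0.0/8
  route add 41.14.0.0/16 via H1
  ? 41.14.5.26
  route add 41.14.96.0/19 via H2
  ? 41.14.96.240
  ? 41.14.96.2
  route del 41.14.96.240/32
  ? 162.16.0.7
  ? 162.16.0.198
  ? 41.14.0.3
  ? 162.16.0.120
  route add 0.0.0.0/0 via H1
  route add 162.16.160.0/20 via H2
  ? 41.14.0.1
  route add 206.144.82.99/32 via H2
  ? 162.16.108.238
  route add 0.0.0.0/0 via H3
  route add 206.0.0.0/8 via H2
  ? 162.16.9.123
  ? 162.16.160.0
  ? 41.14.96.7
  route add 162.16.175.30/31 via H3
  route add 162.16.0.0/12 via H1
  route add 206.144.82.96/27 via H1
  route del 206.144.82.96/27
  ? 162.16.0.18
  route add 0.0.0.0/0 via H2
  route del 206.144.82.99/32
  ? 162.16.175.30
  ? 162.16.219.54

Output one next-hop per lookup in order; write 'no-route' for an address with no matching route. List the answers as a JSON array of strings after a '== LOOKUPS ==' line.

Trace:
  add 41.0.0.0/8 -> H0 at depth 8
  add 41.14.96.240/32 -> H0 at depth 32
  add 162.16.0.0/16 -> H2 at depth 16
  add 162.16.128.0/17 -> H0 at depth 17
  lookup 211.96.99.230: bits 1 walk d0:-→d1:- -> no-route
  lookup 244.73.120.195: bits 1 walk d0:-→d1:- -> no-route
  - 41.0.0.0/8 clear@8
  add 41.14.0.0/16 -> H1 at depth 16
  lookup 41.14.5.26: bits 00101001000011100 walk d0:-→d1:-→d2:-→d3:-→d4:-→d5:-→d6:-→d7:-→d8:-→d9:-→d10:-→d11:-→d12:-→d13:-→d14:-→d15:-→d16:H1→d17:- -> H1
  add 41.14.96.0/19 -> H2 at depth 19
  lookup 41.14.96.240: bits 00101001000011100110000011110000 walk d0:-→d1:-→d2:-→d3:-→d4:-→d5:-→d6:-→d7:-→d8:-→d9:-→d10:-→d11:-→d12:-→d13:-→d14:-→d15:-→d16:H1→d17:-→d18:-→d19:H2→d20:-→d21:-→d22:-→d23:-→d24:-→d25:-→d26:-→d27:-→d28:-→d29:-→d30:-→d31:-→d32:H0 -> H0
  lookup 41.14.96.2: bits 001010010000111001100000 walk d0:-→d1:-→d2:-→d3:-→d4:-→d5:-→d6:-→d7:-→d8:-→d9:-→d10:-→d11:-→d12:-→d13:-→d14:-→d15:-→d16:H1→d17:-→d18:-→d19:H2→d20:-→d21:-→d22:-→d23:-→d24:- -> H2
  - 41.14.96.240/32 clear@32
  lookup 162.16.0.7: bits 1010001000010000 walk d0:-→d1:-→d2:-→d3:-→d4:-→d5:-→d6:-→d7:-→d8:-→d9:-→d10:-→d11:-→d12:-→d13:-→d14:-→d15:-→d16:H2 -> H2
  lookup 162.16.0.198: bits 1010001000010000 walk d0:-→d1:-→d2:-→d3:-→d4:-→d5:-→d6:-→d7:-→d8:-→d9:-→d10:-→d11:-→d12:-→d13:-→d14:-→d15:-→d16:H2 -> H2
  lookup 41.14.0.3: bits 00101001000011100 walk d0:-→d1:-→d2:-→d3:-→d4:-→d5:-→d6:-→d7:-→d8:-→d9:-→d10:-→d11:-→d12:-→d13:-→d14:-→d15:-→d16:H1→d17:- -> H1
  lookup 162.16.0.120: bits 1010001000010000 walk d0:-→d1:-→d2:-→d3:-→d4:-→d5:-→d6:-→d7:-→d8:-→d9:-→d10:-→d11:-→d12:-→d13:-→d14:-→d15:-→d16:H2 -> H2
  add 0.0.0.0/0 -> H1 at depth 0
  add 162.16.160.0/20 -> H2 at depth 20
  lookup 41.14.0.1: bits 00101001000011100 walk d0:H1→d1:-→d2:-→d3:-→d4:-→d5:-→d6:-→d7:-→d8:-→d9:-→d10:-→d11:-→d12:-→d13:-→d14:-→d15:-→d16:H1→d17:- -> H1
  add 206.144.82.99/32 -> H2 at depth 32
  lookup 162.16.108.238: bits 1010001000010000 walk d0:H1→d1:-→d2:-→d3:-→d4:-→d5:-→d6:-→d7:-→d8:-→d9:-→d10:-→d11:-→d12:-→d13:-→d14:-→d15:-→d16:H2 -> H2
  add 0.0.0.0/0 -> H3 at depth 0
  add 206.0.0.0/8 -> H2 at depth 8
  lookup 162.16.9.123: bits 1010001000010000 walk d0:H3→d1:-→d2:-→d3:-→d4:-→d5:-→d6:-→d7:-→d8:-→d9:-→d10:-→d11:-→d12:-→d13:-→d14:-→d15:-→d16:H2 -> H2
  lookup 162.16.160.0: bits 10100010000100001010 walk d0:H3→d1:-→d2:-→d3:-→d4:-→d5:-→d6:-→d7:-→d8:-→d9:-→d10:-→d11:-→d12:-→d13:-→d14:-→d15:-→d16:H2→d17:H0→d18:-→d19:-→d20:H2 -> H2
  lookup 41.14.96.7: bits 001010010000111001100000 walk d0:H3→d1:-→d2:-→d3:-→d4:-→d5:-→d6:-→d7:-→d8:-→d9:-→d10:-→d11:-→d12:-→d13:-→d14:-→d15:-→d16:H1→d17:-→d18:-→d19:H2→d20:-→d21:-→d22:-→d23:-→d24:- -> H2
  add 162.16.175.30/31 -> H3 at depth 31
  add 162.16.0.0/12 -> H1 at depth 12
  add 206.144.82.96/27 -> H1 at depth 27
  - 206.144.82.96/27 clear@27
  lookup 162.16.0.18: bits 1010001000010000 walk d0:H3→d1:-→d2:-→d3:-→d4:-→d5:-→d6:-→d7:-→d8:-→d9:-→d10:-→d11:-→d12:H1→d13:-→d14:-→d15:-→d16:H2 -> H2
  add 0.0.0.0/0 -> H2 at depth 0
  - 206.144.82.99/32 clear@32
  lookup 162.16.175.30: bits 1010001000010000101011110001111 walk d0:H2→d1:-→d2:-→d3:-→d4:-→d5:-→d6:-→d7:-→d8:-→d9:-→d10:-→d11:-→d12:H1→d13:-→d14:-→d15:-→d16:H2→d17:H0→d18:-→d19:-→d20:H2→d21:-→d22:-→d23:-→d24:-→d25:-→d26:-→d27:-→d28:-→d29:-→d30:-→d31:H3 -> H3
  lookup 162.16.219.54: bits 10100010000100001 walk d0:H2→d1:-→d2:-→d3:-→d4:-→d5:-→d6:-→d7:-→d8:-→d9:-→d10:-→d11:-→d12:H1→d13:-→d14:-→d15:-→d16:H2→d17:H0 -> H0

== LOOKUPS ==
["no-route","no-route","H1","H0","H2","H2","H2","H1","H2","H1","H2","H2","H2","H2","H2","H3","H0"]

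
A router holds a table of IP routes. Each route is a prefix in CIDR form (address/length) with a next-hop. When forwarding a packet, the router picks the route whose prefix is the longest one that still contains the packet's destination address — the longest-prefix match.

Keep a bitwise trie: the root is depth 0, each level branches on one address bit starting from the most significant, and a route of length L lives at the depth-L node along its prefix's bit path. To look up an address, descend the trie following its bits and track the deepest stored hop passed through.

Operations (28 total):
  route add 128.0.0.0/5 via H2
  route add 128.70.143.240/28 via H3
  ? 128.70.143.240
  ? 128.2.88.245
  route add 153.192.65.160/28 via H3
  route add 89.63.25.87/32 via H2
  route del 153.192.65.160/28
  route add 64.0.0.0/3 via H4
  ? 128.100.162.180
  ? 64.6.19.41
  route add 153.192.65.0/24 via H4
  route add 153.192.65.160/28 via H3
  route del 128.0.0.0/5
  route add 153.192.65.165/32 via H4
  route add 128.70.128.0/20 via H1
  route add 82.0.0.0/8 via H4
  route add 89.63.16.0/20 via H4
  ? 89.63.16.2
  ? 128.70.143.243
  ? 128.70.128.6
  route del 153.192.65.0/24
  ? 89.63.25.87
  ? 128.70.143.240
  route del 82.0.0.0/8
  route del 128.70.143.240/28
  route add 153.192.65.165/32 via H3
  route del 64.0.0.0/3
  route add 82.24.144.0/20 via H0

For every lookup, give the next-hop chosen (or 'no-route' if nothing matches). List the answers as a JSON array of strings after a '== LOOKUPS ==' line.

Apply in order:
  add 128.0.0.0/5 -> H2 at depth 5
  add 128.70.143.240/28 -> H3 at depth 28
  Q 128.70.143.240: descend 1000000001000110100011111111 ; hops seen [H2,H3] ; pick H3
  Q 128.2.88.245: descend 100000000 ; hops seen [H2] ; pick H2
  add 153.192.65.160/28 -> H3 at depth 28
  add 89.63.25.87/32 -> H2 at depth 32
  - 153.192.65.160/28 clear@28
  add 64.0.0.0/3 -> H4 at depth 3
  Q 128.100.162.180: descend 1000000001 ; hops seen [H2] ; pick H2
  Q 64.6.19.41: descend 010 ; hops seen [H4] ; pick H4
  add 153.192.65.0/24 -> H4 at depth 24
  add 153.192.65.160/28 -> H3 at depth 28
  - 128.0.0.0/5 clear@5
  add 153.192.65.165/32 -> H4 at depth 32
  add 128.70.128.0/20 -> H1 at depth 20
  add 82.0.0.0/8 -> H4 at depth 8
  add 89.63.16.0/20 -> H4 at depth 20
  Q 89.63.16.2: descend 01011001001111110001 ; hops seen [H4,H4] ; pick H4
  Q 128.70.143.243: descend 1000000001000110100011111111 ; hops seen [H1,H3] ; pick H3
  Q 128.70.128.6: descend 10000000010001101000 ; hops seen [H1] ; pick H1
  - 153.192.65.0/24 clear@24
  Q 89.63.25.87: descend 01011001001111110001100101010111 ; hops seen [H4,H4,H2] ; pick H2
  Q 128.70.143.240: descend 1000000001000110100011111111 ; hops seen [H1,H3] ; pick H3
  - 82.0.0.0/8 clear@8
  - 128.70.143.240/28 clear@28
  add 153.192.65.165/32 -> H3 at depth 32
  - 64.0.0.0/3 clear@3
  add 82.24.144.0/20 -> H0 at depth 20

== LOOKUPS ==
["H3","H2","H2","H4","H4","H3","H1","H2","H3"]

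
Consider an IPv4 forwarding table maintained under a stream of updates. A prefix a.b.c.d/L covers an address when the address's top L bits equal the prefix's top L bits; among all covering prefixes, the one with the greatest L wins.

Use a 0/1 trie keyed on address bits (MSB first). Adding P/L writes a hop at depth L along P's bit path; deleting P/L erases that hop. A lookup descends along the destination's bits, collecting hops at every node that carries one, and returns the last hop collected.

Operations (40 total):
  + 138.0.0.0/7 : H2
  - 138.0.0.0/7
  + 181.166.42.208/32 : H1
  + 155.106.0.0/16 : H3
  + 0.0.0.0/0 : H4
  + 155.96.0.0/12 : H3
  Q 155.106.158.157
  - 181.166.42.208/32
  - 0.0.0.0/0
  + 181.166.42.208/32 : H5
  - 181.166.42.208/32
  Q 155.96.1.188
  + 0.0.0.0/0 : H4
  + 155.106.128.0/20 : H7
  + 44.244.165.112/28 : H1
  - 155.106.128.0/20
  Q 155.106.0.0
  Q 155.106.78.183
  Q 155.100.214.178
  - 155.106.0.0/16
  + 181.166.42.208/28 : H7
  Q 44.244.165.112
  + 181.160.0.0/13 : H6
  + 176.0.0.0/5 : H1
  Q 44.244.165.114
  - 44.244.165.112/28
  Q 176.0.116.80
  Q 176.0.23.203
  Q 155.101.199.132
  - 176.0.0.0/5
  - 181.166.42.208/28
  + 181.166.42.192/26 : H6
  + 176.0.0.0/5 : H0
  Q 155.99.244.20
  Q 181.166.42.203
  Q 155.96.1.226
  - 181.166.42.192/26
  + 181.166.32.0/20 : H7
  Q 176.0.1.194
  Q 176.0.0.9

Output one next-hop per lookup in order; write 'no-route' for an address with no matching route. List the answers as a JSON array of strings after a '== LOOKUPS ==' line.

Process each operation:
  add 138.0.0.0/7 -> H2 at depth 7
  del 138.0.0.0/7 (clear depth 7)
  add 181.166.42.208/32 -> H1 at depth 32
  add 155.106.0.0/16 -> H3 at depth 16
  add 0.0.0.0/0 -> H4 at depth 0
  add 155.96.0.0/12 -> H3 at depth 12
  lookup 155.106.158.157: bits 1001101101101010 walk d0:H4→d1:-→d2:-→d3:-→d4:-→d5:-→d6:-→d7:-→d8:-→d9:-→d10:-→d11:-→d12:H3→d13:-→d14:-→d15:-→d16:H3 -> H3
  del 181.166.42.208/32 (clear depth 32)
  del 0.0.0.0/0 (clear depth 0)
  add 181.166.42.208/32 -> H5 at depth 32
  del 181.166.42.208/32 (clear depth 32)
  lookup 155.96.1.188: bits 100110110110 walk d0:-→d1:-→d2:-→d3:-→d4:-→d5:-→d6:-→d7:-→d8:-→d9:-→d10:-→d11:-→d12:H3 -> H3
  add 0.0.0.0/0 -> H4 at depth 0
  add 155.106.128.0/20 -> H7 at depth 20
  add 44.244.165.112/28 -> H1 at depth 28
  del 155.106.128.0/20 (clear depth 20)
  lookup 155.106.0.0: bits 1001101101101010 walk d0:H4→d1:-→d2:-→d3:-→d4:-→d5:-→d6:-→d7:-→d8:-→d9:-→d10:-→d11:-→d12:H3→d13:-→d14:-→d15:-→d16:H3 -> H3
  lookup 155.106.78.183: bits 1001101101101010 walk d0:H4→d1:-→d2:-→d3:-→d4:-→d5:-→d6:-→d7:-→d8:-→d9:-→d10:-→d11:-→d12:H3→d13:-→d14:-→d15:-→d16:H3 -> H3
  lookup 155.100.214.178: bits 100110110110 walk d0:H4→d1:-→d2:-→d3:-→d4:-→d5:-→d6:-→d7:-→d8:-→d9:-→d10:-→d11:-→d12:H3 -> H3
  del 155.106.0.0/16 (clear depth 16)
  add 181.166.42.208/28 -> H7 at depth 28
  lookup 44.244.165.112: bits 0010110011110100101001010111 walk d0:H4→d1:-→d2:-→d3:-→d4:-→d5:-→d6:-→d7:-→d8:-→d9:-→d10:-→d11:-→d12:-→d13:-→d14:-→d15:-→d16:-→d17:-→d18:-→d19:-→d20:-→d21:-→d22:-→d23:-→d24:-→d25:-→d26:-→d27:-→d28:H1 -> H1
  add 181.160.0.0/13 -> H6 at depth 13
  add 176.0.0.0/5 -> H1 at depth 5
  lookup 44.244.165.114: bits 0010110011110100101001010111 walk d0:H4→d1:-→d2:-→d3:-→d4:-→d5:-→d6:-→d7:-→d8:-→d9:-→d10:-→d11:-→d12:-→d13:-→d14:-→d15:-→d16:-→d17:-→d18:-→d19:-→d20:-→d21:-→d22:-→d23:-→d24:-→d25:-→d26:-→d27:-→d28:H1 -> H1
  del 44.244.165.112/28 (clear depth 28)
  lookup 176.0.116.80: bits 10110 walk d0:H4→d1:-→d2:-→d3:-→d4:-→d5:H1 -> H1
  lookup 176.0.23.203: bits 10110 walk d0:H4→d1:-→d2:-→d3:-→d4:-→d5:H1 -> H1
  lookup 155.101.199.132: bits 100110110110 walk d0:H4→d1:-→d2:-→d3:-→d4:-→d5:-→d6:-→d7:-→d8:-→d9:-→d10:-→d11:-→d12:H3 -> H3
  del 176.0.0.0/5 (clear depth 5)
  del 181.166.42.208/28 (clear depth 28)
  add 181.166.42.192/26 -> H6 at depth 26
  add 176.0.0.0/5 -> H0 at depth 5
  lookup 155.99.244.20: bits 100110110110 walk d0:H4→d1:-→d2:-→d3:-→d4:-→d5:-→d6:-→d7:-→d8:-→d9:-→d10:-→d11:-→d12:H3 -> H3
  lookup 181.166.42.203: bits 101101011010011000101010110 walk d0:H4→d1:-→d2:-→d3:-→d4:-→d5:H0→d6:-→d7:-→d8:-→d9:-→d10:-→d11:-→d12:-→d13:H6→d14:-→d15:-→d16:-→d17:-→d18:-→d19:-→d20:-→d21:-→d22:-→d23:-→d24:-→d25:-→d26:H6→d27:- -> H6
  lookup 155.96.1.226: bits 100110110110 walk d0:H4→d1:-→d2:-→d3:-→d4:-→d5:-→d6:-→d7:-→d8:-→d9:-→d10:-→d11:-→d12:H3 -> H3
  del 181.166.42.192/26 (clear depth 26)
  add 181.166.32.0/20 -> H7 at depth 20
  lookup 176.0.1.194: bits 10110 walk d0:H4→d1:-→d2:-→d3:-→d4:-→d5:H0 -> H0
  lookup 176.0.0.9: bits 10110 walk d0:H4→d1:-→d2:-→d3:-→d4:-→d5:H0 -> H0

== LOOKUPS ==
["H3","H3","H3","H3","H3","H1","H1","H1","H1","H3","H3","H6","H3","H0","H0"]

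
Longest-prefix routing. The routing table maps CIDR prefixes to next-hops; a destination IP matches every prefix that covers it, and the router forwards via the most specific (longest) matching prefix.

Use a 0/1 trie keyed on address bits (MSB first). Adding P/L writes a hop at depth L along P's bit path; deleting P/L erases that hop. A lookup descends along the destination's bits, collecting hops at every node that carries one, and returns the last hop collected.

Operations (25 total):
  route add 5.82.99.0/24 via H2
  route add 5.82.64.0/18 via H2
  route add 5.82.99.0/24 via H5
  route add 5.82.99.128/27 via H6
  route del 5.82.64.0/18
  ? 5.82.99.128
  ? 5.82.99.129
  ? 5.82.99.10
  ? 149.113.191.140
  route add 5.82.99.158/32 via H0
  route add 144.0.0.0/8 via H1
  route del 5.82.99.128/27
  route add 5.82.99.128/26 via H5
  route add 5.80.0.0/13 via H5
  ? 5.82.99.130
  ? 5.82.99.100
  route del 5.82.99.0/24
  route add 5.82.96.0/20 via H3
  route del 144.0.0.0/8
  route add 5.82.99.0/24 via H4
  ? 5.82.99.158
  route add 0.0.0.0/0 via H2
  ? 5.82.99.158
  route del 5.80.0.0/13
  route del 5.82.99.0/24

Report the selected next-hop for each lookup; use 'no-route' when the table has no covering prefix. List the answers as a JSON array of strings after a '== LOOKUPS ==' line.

Process each operation:
  + 5.82.99.0/24 (H2) depth=24
  + 5.82.64.0/18 (H2) depth=18
  + 5.82.99.0/24 (H5) depth=24
  + 5.82.99.128/27 (H6) depth=27
  - 5.82.64.0/18 clear@18
  Q 5.82.99.128: descend 000001010101001001100011100 ; hops seen [H5,H6] ; pick H6
  Q 5.82.99.129: descend 000001010101001001100011100 ; hops seen [H5,H6] ; pick H6
  Q 5.82.99.10: descend 000001010101001001100011 ; hops seen [H5] ; pick H5
  Q 149.113.191.140: descend ε ; hops seen [∅] ; pick no-route
  + 5.82.99.158/32 (H0) depth=32
  + 144.0.0.0/8 (H1) depth=8
  - 5.82.99.128/27 clear@27
  + 5.82.99.128/26 (H5) depth=26
  + 5.80.0.0/13 (H5) depth=13
  Q 5.82.99.130: descend 000001010101001001100011100 ; hops seen [H5,H5,H5] ; pick H5
  Q 5.82.99.100: descend 000001010101001001100011 ; hops seen [H5,H5] ; pick H5
  - 5.82.99.0/24 clear@24
  + 5.82.96.0/20 (H3) depth=20
  - 144.0.0.0/8 clear@8
  + 5.82.99.0/24 (H4) depth=24
  Q 5.82.99.158: descend 00000101010100100110001110011110 ; hops seen [H5,H3,H4,H5,H0] ; pick H0
  + 0.0.0.0/0 (H2) depth=0
  Q 5.82.99.158: descend 00000101010100100110001110011110 ; hops seen [H2,H5,H3,H4,H5,H0] ; pick H0
  - 5.80.0.0/13 clear@13
  - 5.82.99.0/24 clear@24

== LOOKUPS ==
["H6","H6","H5","no-route","H5","H5","H0","H0"]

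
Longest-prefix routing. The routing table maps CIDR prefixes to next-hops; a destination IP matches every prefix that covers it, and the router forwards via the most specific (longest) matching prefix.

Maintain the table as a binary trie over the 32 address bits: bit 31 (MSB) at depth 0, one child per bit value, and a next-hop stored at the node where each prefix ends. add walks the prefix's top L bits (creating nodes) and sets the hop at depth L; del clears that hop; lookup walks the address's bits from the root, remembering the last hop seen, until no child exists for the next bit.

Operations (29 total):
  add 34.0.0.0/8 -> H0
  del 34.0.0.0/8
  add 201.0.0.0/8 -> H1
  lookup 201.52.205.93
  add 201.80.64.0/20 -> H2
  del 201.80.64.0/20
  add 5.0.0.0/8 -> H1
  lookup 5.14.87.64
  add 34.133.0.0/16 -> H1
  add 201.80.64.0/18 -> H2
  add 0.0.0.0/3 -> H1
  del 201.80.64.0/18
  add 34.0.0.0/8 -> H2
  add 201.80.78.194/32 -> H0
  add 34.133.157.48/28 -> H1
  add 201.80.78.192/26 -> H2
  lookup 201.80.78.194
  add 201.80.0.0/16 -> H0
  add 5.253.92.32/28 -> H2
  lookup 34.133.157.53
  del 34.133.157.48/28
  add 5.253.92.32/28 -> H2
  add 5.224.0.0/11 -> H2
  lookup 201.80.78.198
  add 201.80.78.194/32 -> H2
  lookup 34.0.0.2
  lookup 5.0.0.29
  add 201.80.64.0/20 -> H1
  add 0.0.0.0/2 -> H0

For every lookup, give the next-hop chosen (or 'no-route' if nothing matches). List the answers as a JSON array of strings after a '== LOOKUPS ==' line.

Trace:
  add 34.0.0.0/8 -> H0 at depth 8
  - 34.0.0.0/8 clear@8
  add 201.0.0.0/8 -> H1 at depth 8
  Q 201.52.205.93: descend 11001001 ; hops seen [H1] ; pick H1
  add 201.80.64.0/20 -> H2 at depth 20
  - 201.80.64.0/20 clear@20
  add 5.0.0.0/8 -> H1 at depth 8
  Q 5.14.87.64: descend 00000101 ; hops seen [H1] ; pick H1
  add 34.133.0.0/16 -> H1 at depth 16
  add 201.80.64.0/18 -> H2 at depth 18
  add 0.0.0.0/3 -> H1 at depth 3
  - 201.80.64.0/18 clear@18
  add 34.0.0.0/8 -> H2 at depth 8
  add 201.80.78.194/32 -> H0 at depth 32
  add 34.133.157.48/28 -> H1 at depth 28
  add 201.80.78.192/26 -> H2 at depth 26
  Q 201.80.78.194: descend 11001001010100000100111011000010 ; hops seen [H1,H2,H0] ; pick H0
  add 201.80.0.0/16 -> H0 at depth 16
  add 5.253.92.32/28 -> H2 at depth 28
  Q 34.133.157.53: descend 0010001010000101100111010011 ; hops seen [H2,H1,H1] ; pick H1
  - 34.133.157.48/28 clear@28
  add 5.253.92.32/28 -> H2 at depth 28
  add 5.224.0.0/11 -> H2 at depth 11
  Q 201.80.78.198: descend 11001001010100000100111011000 ; hops seen [H1,H0,H2] ; pick H2
  add 201.80.78.194/32 -> H2 at depth 32
  Q 34.0.0.2: descend 00100010 ; hops seen [H2] ; pick H2
  Q 5.0.0.29: descend 00000101 ; hops seen [H1,H1] ; pick H1
  add 201.80.64.0/20 -> H1 at depth 20
  add 0.0.0.0/2 -> H0 at depth 2

== LOOKUPS ==
["H1","H1","H0","H1","H2","H2","H1"]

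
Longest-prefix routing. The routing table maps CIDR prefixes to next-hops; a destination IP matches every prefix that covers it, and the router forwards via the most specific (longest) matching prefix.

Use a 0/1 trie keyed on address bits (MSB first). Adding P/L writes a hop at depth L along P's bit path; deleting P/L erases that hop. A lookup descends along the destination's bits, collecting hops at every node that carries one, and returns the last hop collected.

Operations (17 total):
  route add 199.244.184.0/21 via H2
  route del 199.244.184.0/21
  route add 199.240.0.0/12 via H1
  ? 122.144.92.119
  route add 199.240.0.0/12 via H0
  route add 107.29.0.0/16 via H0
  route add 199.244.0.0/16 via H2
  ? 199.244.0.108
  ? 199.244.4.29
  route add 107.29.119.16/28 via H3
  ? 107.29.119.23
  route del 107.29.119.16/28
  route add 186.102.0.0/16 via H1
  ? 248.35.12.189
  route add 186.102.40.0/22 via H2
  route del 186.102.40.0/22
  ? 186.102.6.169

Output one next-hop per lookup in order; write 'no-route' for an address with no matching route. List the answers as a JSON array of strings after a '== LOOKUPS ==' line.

Apply in order:
  add 199.244.184.0/21 -> H2 at depth 21
  del 199.244.184.0/21 (clear depth 21)
  add 199.240.0.0/12 -> H1 at depth 12
  lookup 122.144.92.119: bits ε walk d0:- -> no-route
  add 199.240.0.0/12 -> H0 at depth 12
  add 107.29.0.0/16 -> H0 at depth 16
  add 199.244.0.0/16 -> H2 at depth 16
  lookup 199.244.0.108: bits 1100011111110100 walk d0:-→d1:-→d2:-→d3:-→d4:-→d5:-→d6:-→d7:-→d8:-→d9:-→d10:-→d11:-→d12:H0→d13:-→d14:-→d15:-→d16:H2 -> H2
  lookup 199.244.4.29: bits 1100011111110100 walk d0:-→d1:-→d2:-→d3:-→d4:-→d5:-→d6:-→d7:-→d8:-→d9:-→d10:-→d11:-→d12:H0→d13:-→d14:-→d15:-→d16:H2 -> H2
  add 107.29.119.16/28 -> H3 at depth 28
  lookup 107.29.119.23: bits 0110101100011101011101110001 walk d0:-→d1:-→d2:-→d3:-→d4:-→d5:-→d6:-→d7:-→d8:-→d9:-→d10:-→d11:-→d12:-→d13:-→d14:-→d15:-→d16:H0→d17:-→d18:-→d19:-→d20:-→d21:-→d22:-→d23:-→d24:-→d25:-→d26:-→d27:-→d28:H3 -> H3
  del 107.29.119.16/28 (clear depth 28)
  add 186.102.0.0/16 -> H1 at depth 16
  lookup 248.35.12.189: bits 11 walk d0:-→d1:-→d2:- -> no-route
  add 186.102.40.0/22 -> H2 at depth 22
  del 186.102.40.0/22 (clear depth 22)
  lookup 186.102.6.169: bits 101110100110011000 walk d0:-→d1:-→d2:-→d3:-→d4:-→d5:-→d6:-→d7:-→d8:-→d9:-→d10:-→d11:-→d12:-→d13:-→d14:-→d15:-→d16:H1→d17:-→d18:- -> H1

== LOOKUPS ==
["no-route","H2","H2","H3","no-route","H1"]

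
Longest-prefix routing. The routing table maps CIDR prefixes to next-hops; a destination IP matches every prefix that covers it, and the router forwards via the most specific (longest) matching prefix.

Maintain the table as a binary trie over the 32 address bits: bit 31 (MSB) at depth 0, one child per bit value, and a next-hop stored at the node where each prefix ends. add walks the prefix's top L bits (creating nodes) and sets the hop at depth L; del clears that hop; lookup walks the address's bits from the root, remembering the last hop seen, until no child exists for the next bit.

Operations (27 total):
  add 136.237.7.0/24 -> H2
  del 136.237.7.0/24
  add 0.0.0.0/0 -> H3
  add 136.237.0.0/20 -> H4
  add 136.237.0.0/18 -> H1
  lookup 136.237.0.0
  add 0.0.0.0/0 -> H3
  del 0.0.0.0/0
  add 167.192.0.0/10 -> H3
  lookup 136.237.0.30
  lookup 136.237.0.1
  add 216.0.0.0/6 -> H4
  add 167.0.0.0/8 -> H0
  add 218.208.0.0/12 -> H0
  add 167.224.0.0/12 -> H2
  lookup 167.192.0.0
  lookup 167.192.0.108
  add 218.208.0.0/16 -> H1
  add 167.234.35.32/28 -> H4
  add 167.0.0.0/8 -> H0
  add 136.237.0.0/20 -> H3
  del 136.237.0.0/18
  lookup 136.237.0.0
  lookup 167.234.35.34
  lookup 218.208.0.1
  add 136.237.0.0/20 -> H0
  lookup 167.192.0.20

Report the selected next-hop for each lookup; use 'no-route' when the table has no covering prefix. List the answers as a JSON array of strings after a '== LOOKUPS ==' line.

Apply in order:
  add 136.237.7.0/24 -> H2 at depth 24
  - 136.237.7.0/24 clear@24
  add 0.0.0.0/0 -> H3 at depth 0
  add 136.237.0.0/20 -> H4 at depth 20
  add 136.237.0.0/18 -> H1 at depth 18
  lookup 136.237.0.0: bits 100010001110110100000 walk d0:H3→d1:-→d2:-→d3:-→d4:-→d5:-→d6:-→d7:-→d8:-→d9:-→d10:-→d11:-→d12:-→d13:-→d14:-→d15:-→d16:-→d17:-→d18:H1→d19:-→d20:H4→d21:- -> H4
  add 0.0.0.0/0 -> H3 at depth 0
  - 0.0.0.0/0 clear@0
  add 167.192.0.0/10 -> H3 at depth 10
  lookup 136.237.0.30: bits 100010001110110100000 walk d0:-→d1:-→d2:-→d3:-→d4:-→d5:-→d6:-→d7:-→d8:-→d9:-→d10:-→d11:-→d12:-→d13:-→d14:-→d15:-→d16:-→d17:-→d18:H1→d19:-→d20:H4→d21:- -> H4
  lookup 136.237.0.1: bits 100010001110110100000 walk d0:-→d1:-→d2:-→d3:-→d4:-→d5:-→d6:-→d7:-→d8:-→d9:-→d10:-→d11:-→d12:-→d13:-→d14:-→d15:-→d16:-→d17:-→d18:H1→d19:-→d20:H4→d21:- -> H4
  add 216.0.0.0/6 -> H4 at depth 6
  add 167.0.0.0/8 -> H0 at depth 8
  add 218.208.0.0/12 -> H0 at depth 12
  add 167.224.0.0/12 -> H2 at depth 12
  lookup 167.192.0.0: bits 1010011111 walk d0:-→d1:-→d2:-→d3:-→d4:-→d5:-→d6:-→d7:-→d8:H0→d9:-→d10:H3 -> H3
  lookup 167.192.0.108: bits 1010011111 walk d0:-→d1:-→d2:-→d3:-→d4:-→d5:-→d6:-→d7:-→d8:H0→d9:-→d10:H3 -> H3
  add 218.208.0.0/16 -> H1 at depth 16
  add 167.234.35.32/28 -> H4 at depth 28
  add 167.0.0.0/8 -> H0 at depth 8
  add 136.237.0.0/20 -> H3 at depth 20
  - 136.237.0.0/18 clear@18
  lookup 136.237.0.0: bits 100010001110110100000 walk d0:-→d1:-→d2:-→d3:-→d4:-→d5:-→d6:-→d7:-→d8:-→d9:-→d10:-→d11:-→d12:-→d13:-→d14:-→d15:-→d16:-→d17:-→d18:-→d19:-→d20:H3→d21:- -> H3
  lookup 167.234.35.34: bits 1010011111101010001000110010 walk d0:-→d1:-→d2:-→d3:-→d4:-→d5:-→d6:-→d7:-→d8:H0→d9:-→d10:H3→d11:-→d12:H2→d13:-→d14:-→d15:-→d16:-→d17:-→d18:-→d19:-→d20:-→d21:-→d22:-→d23:-→d24:-→d25:-→d26:-→d27:-→d28:H4 -> H4
  lookup 218.208.0.1: bits 1101101011010000 walk d0:-→d1:-→d2:-→d3:-→d4:-→d5:-→d6:H4→d7:-→d8:-→d9:-→d10:-→d11:-→d12:H0→d13:-→d14:-→d15:-→d16:H1 -> H1
  add 136.237.0.0/20 -> H0 at depth 20
  lookup 167.192.0.20: bits 1010011111 walk d0:-→d1:-→d2:-→d3:-→d4:-→d5:-→d6:-→d7:-→d8:H0→d9:-→d10:H3 -> H3

== LOOKUPS ==
["H4","H4","H4","H3","H3","H3","H4","H1","H3"]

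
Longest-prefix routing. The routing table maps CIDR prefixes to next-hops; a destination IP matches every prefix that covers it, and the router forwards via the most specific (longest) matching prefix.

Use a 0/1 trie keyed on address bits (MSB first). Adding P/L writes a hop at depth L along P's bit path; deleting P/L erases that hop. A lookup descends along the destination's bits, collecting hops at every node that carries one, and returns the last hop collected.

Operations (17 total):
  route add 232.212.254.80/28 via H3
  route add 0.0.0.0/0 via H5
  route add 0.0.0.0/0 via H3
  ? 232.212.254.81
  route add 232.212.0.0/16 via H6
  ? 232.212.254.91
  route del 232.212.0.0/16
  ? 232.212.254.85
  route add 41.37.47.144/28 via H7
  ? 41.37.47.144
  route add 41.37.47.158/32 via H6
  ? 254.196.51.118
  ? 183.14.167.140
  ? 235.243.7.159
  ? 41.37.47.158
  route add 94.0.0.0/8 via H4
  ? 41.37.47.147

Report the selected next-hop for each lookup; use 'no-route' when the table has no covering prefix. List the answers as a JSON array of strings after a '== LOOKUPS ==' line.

Apply in order:
  add 232.212.254.80/28 -> H3 at depth 28
  add 0.0.0.0/0 -> H5 at depth 0
  add 0.0.0.0/0 -> H3 at depth 0
  lookup 232.212.254.81: bits 1110100011010100111111100101 walk d0:H3→d1:-→d2:-→d3:-→d4:-→d5:-→d6:-→d7:-→d8:-→d9:-→d10:-→d11:-→d12:-→d13:-→d14:-→d15:-→d16:-→d17:-→d18:-→d19:-→d20:-→d21:-→d22:-→d23:-→d24:-→d25:-→d26:-→d27:-→d28:H3 -> H3
  add 232.212.0.0/16 -> H6 at depth 16
  lookup 232.212.254.91: bits 1110100011010100111111100101 walk d0:H3→d1:-→d2:-→d3:-→d4:-→d5:-→d6:-→d7:-→d8:-→d9:-→d10:-→d11:-→d12:-→d13:-→d14:-→d15:-→d16:H6→d17:-→d18:-→d19:-→d20:-→d21:-→d22:-→d23:-→d24:-→d25:-→d26:-→d27:-→d28:H3 -> H3
  - 232.212.0.0/16 clear@16
  lookup 232.212.254.85: bits 1110100011010100111111100101 walk d0:H3→d1:-→d2:-→d3:-→d4:-→d5:-→d6:-→d7:-→d8:-→d9:-→d10:-→d11:-→d12:-→d13:-→d14:-→d15:-→d16:-→d17:-→d18:-→d19:-→d20:-→d21:-→d22:-→d23:-→d24:-→d25:-→d26:-→d27:-→d28:H3 -> H3
  add 41.37.47.144/28 -> H7 at depth 28
  lookup 41.37.47.144: bits 0010100100100101001011111001 walk d0:H3→d1:-→d2:-→d3:-→d4:-→d5:-→d6:-→d7:-→d8:-→d9:-→d10:-→d11:-→d12:-→d13:-→d14:-→d15:-→d16:-→d17:-→d18:-→d19:-→d20:-→d21:-→d22:-→d23:-→d24:-→d25:-→d26:-→d27:-→d28:H7 -> H7
  add 41.37.47.158/32 -> H6 at depth 32
  lookup 254.196.51.118: bits 111 walk d0:H3→d1:-→d2:-→d3:- -> H3
  lookup 183.14.167.140: bits 1 walk d0:H3→d1:- -> H3
  lookup 235.243.7.159: bits 111010 walk d0:H3→d1:-→d2:-→d3:-→d4:-→d5:-→d6:- -> H3
  lookup 41.37.47.158: bits 00101001001001010010111110011110 walk d0:H3→d1:-→d2:-→d3:-→d4:-→d5:-→d6:-→d7:-→d8:-→d9:-→d10:-→d11:-→d12:-→d13:-→d14:-→d15:-→d16:-→d17:-→d18:-→d19:-→d20:-→d21:-→d22:-→d23:-→d24:-→d25:-→d26:-→d27:-→d28:H7→d29:-→d30:-→d31:-→d32:H6 -> H6
  add 94.0.0.0/8 -> H4 at depth 8
  lookup 41.37.47.147: bits 0010100100100101001011111001 walk d0:H3→d1:-→d2:-→d3:-→d4:-→d5:-→d6:-→d7:-→d8:-→d9:-→d10:-→d11:-→d12:-→d13:-→d14:-→d15:-→d16:-→d17:-→d18:-→d19:-→d20:-→d21:-→d22:-→d23:-→d24:-→d25:-→d26:-→d27:-→d28:H7 -> H7

== LOOKUPS ==
["H3","H3","H3","H7","H3","H3","H3","H6","H7"]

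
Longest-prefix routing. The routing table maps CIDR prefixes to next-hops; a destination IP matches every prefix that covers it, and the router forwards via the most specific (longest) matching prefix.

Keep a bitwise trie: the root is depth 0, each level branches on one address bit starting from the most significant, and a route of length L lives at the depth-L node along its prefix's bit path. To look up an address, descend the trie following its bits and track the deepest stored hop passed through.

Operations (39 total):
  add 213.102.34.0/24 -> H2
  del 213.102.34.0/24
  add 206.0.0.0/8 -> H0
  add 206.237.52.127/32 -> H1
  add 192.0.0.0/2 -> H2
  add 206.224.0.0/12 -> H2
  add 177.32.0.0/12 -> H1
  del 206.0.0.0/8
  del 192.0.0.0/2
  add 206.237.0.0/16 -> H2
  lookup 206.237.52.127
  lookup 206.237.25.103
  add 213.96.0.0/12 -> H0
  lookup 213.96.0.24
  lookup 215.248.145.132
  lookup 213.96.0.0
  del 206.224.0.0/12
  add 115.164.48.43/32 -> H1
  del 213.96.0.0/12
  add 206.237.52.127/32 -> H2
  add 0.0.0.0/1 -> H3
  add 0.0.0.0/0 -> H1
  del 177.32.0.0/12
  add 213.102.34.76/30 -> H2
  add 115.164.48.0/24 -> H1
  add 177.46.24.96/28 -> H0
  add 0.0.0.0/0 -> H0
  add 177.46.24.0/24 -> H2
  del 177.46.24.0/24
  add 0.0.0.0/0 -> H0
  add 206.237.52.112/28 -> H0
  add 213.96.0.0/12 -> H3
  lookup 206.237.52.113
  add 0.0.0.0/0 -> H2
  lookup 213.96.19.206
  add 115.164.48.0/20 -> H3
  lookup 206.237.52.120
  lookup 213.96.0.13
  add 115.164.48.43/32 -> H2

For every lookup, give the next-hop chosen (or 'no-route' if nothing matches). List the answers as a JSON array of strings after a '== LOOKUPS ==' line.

Process each operation:
  + 213.102.34.0/24 (H2) depth=24
  del 213.102.34.0/24 (clear depth 24)
  + 206.0.0.0/8 (H0) depth=8
  + 206.237.52.127/32 (H1) depth=32
  + 192.0.0.0/2 (H2) depth=2
  + 206.224.0.0/12 (H2) depth=12
  + 177.32.0.0/12 (H1) depth=12
  del 206.0.0.0/8 (clear depth 8)
  del 192.0.0.0/2 (clear depth 2)
  + 206.237.0.0/16 (H2) depth=16
  ? 206.237.52.127  path d0:-→d1:-→d2:-→d3:-→d4:-→d5:-→d6:-→d7:-→d8:-→d9:-→d10:-→d11:-→d12:H2→d13:-→d14:-→d15:-→d16:H2→d17:-→d18:-→d19:-→d20:-→d21:-→d22:-→d23:-→d24:-→d25:-→d26:-→d27:-→d28:-→d29:-→d30:-→d31:-→d32:H1  best=H1
  ? 206.237.25.103  path d0:-→d1:-→d2:-→d3:-→d4:-→d5:-→d6:-→d7:-→d8:-→d9:-→d10:-→d11:-→d12:H2→d13:-→d14:-→d15:-→d16:H2→d17:-→d18:-  best=H2
  + 213.96.0.0/12 (H0) depth=12
  ? 213.96.0.24  path d0:-→d1:-→d2:-→d3:-→d4:-→d5:-→d6:-→d7:-→d8:-→d9:-→d10:-→d11:-→d12:H0→d13:-  best=H0
  ? 215.248.145.132  path d0:-→d1:-→d2:-→d3:-→d4:-→d5:-→d6:-  best=no-route
  ? 213.96.0.0  path d0:-→d1:-→d2:-→d3:-→d4:-→d5:-→d6:-→d7:-→d8:-→d9:-→d10:-→d11:-→d12:H0→d13:-  best=H0
  del 206.224.0.0/12 (clear depth 12)
  + 115.164.48.43/32 (H1) depth=32
  del 213.96.0.0/12 (clear depth 12)
  + 206.237.52.127/32 (H2) depth=32
  + 0.0.0.0/1 (H3) depth=1
  + 0.0.0.0/0 (H1) depth=0
  del 177.32.0.0/12 (clear depth 12)
  + 213.102.34.76/30 (H2) depth=30
  + 115.164.48.0/24 (H1) depth=24
  + 177.46.24.96/28 (H0) depth=28
  + 0.0.0.0/0 (H0) depth=0
  + 177.46.24.0/24 (H2) depth=24
  del 177.46.24.0/24 (clear depth 24)
  + 0.0.0.0/0 (H0) depth=0
  + 206.237.52.112/28 (H0) depth=28
  + 213.96.0.0/12 (H3) depth=12
  ? 206.237.52.113  path d0:H0→d1:-→d2:-→d3:-→d4:-→d5:-→d6:-→d7:-→d8:-→d9:-→d10:-→d11:-→d12:-→d13:-→d14:-→d15:-→d16:H2→d17:-→d18:-→d19:-→d20:-→d21:-→d22:-→d23:-→d24:-→d25:-→d26:-→d27:-→d28:H0  best=H0
  + 0.0.0.0/0 (H2) depth=0
  ? 213.96.19.206  path d0:H2→d1:-→d2:-→d3:-→d4:-→d5:-→d6:-→d7:-→d8:-→d9:-→d10:-→d11:-→d12:H3→d13:-  best=H3
  + 115.164.48.0/20 (H3) depth=20
  ? 206.237.52.120  path d0:H2→d1:-→d2:-→d3:-→d4:-→d5:-→d6:-→d7:-→d8:-→d9:-→d10:-→d11:-→d12:-→d13:-→d14:-→d15:-→d16:H2→d17:-→d18:-→d19:-→d20:-→d21:-→d22:-→d23:-→d24:-→d25:-→d26:-→d27:-→d28:H0→d29:-  best=H0
  ? 213.96.0.13  path d0:H2→d1:-→d2:-→d3:-→d4:-→d5:-→d6:-→d7:-→d8:-→d9:-→d10:-→d11:-→d12:H3→d13:-  best=H3
  + 115.164.48.43/32 (H2) depth=32

== LOOKUPS ==
["H1","H2","H0","no-route","H0","H0","H3","H0","H3"]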